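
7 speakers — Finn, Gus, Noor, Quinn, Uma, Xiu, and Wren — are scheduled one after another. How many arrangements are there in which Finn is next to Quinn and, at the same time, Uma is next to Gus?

480

Treat {Finn,Quinn} as one block (2 orders) and {Uma,Gus} as another (2 orders).
That leaves 5 units to arrange: 2 × 2 × 5! = 4 × 120 = 480.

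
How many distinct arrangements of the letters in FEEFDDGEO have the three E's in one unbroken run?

1260

Treat the 3 copies of E as a single block. The multiset to arrange is then {EEE, D, D, F, F, G, O}, 7 items in all.
That gives (7)!/(2!·2!) = 1260 arrangements.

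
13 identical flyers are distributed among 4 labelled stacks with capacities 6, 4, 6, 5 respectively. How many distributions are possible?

By stars and bars, unrestricted non-negative solutions to x_1+…+x_4 = 13 number C(13+3,3) = 560.
Subtract solutions that violate a single cap (substitute x_i' = x_i − (cap_i+1)): x_1 ≥ 7 gives C(9,3) = 84; x_2 ≥ 5 gives C(11,3) = 165; x_3 ≥ 7 gives C(9,3) = 84; x_4 ≥ 6 gives C(10,3) = 120. Together 453.
Add back pairs where two caps are both exceeded: 4 + 0 + 1 + 4 + 10 + 1 = 20.
By inclusion–exclusion the count is 560 − 453 + 20 = 127.

127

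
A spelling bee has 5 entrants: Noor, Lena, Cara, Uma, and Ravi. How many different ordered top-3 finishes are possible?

60

This is an ordered selection of 3 from 5: P(5,3).
That gives 5 × 4 × 3 = 60.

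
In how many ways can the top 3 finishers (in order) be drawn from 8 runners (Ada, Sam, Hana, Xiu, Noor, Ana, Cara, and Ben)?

There are 8 choices for 1st place, 7 for 2nd, and 6 for 3rd.
That gives 8 × 7 × 6 = 336.

336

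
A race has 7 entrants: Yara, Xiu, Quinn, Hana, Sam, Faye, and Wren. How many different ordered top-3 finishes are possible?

210

There are 7 choices for 1st place, 6 for 2nd, and 5 for 3rd.
That gives 7 × 6 × 5 = 210.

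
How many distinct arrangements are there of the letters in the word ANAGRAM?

ANAGRAM has 7 letters with A appearing 3 times.
So there are 7! / (3!) = 840 distinguishable arrangements.

840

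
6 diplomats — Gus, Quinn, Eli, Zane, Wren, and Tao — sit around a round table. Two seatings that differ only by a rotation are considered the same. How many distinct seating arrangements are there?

Seat Gus anywhere (absorbing the rotational symmetry), then permute the other 5: (5)! = 120.

120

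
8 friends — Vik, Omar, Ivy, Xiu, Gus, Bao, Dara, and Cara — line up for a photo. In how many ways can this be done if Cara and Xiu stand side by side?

10080

Glue Cara and Xiu into one block (2 internal orders), leaving 7 units to arrange in a row.
That gives 2 × 7! = 2 × 5040 = 10080.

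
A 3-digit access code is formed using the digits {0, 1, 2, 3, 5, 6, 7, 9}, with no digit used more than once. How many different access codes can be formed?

Choose and order 3 of the 8 symbols: the first digit has 8 options, the next 7, then 6.
8 × 7 × 6 = 336.

336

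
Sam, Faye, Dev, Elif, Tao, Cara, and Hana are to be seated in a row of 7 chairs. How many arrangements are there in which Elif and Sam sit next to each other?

1440

Glue Elif and Sam into one block (2 internal orders), leaving 6 units to arrange in a row.
That gives 2 × 6! = 2 × 720 = 1440.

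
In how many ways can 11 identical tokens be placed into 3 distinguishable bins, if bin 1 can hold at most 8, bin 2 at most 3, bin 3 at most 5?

18

Without the upper bounds there are C(13,2) = 78 ways to split 11 among 3 bins.
Subtract solutions that violate a single cap (substitute x_i' = x_i − (cap_i+1)): x_1 ≥ 9 gives C(4,2) = 6; x_2 ≥ 4 gives C(9,2) = 36; x_3 ≥ 6 gives C(7,2) = 21. Together 63.
Add back pairs where two caps are both exceeded: 0 + 0 + 3 = 3.
By inclusion–exclusion the count is 78 − 63 + 3 = 18.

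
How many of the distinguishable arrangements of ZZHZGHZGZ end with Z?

Fix Z in the last position and arrange the remaining 8 letters.
Those 8 letters have G appearing twice, H appearing twice, and Z appearing 4 times, giving (8)!/(4!·2!·2!) = 420.

420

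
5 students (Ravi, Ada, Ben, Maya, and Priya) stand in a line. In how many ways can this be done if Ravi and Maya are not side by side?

Of the 5! = 120 arrangements, those with Ravi and Maya adjacent number 2 × 4! = 48 (treat the pair as a block with 2 internal orders).
So 120 − 48 = 72 arrangements keep them apart.

72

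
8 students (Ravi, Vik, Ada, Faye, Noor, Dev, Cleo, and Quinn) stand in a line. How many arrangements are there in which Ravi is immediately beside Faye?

Place the 6 others and the Ravi-Faye pair as 7 objects in a line; the pair has 2 internal arrangements.
So the count is 2·(7)! = 10080.

10080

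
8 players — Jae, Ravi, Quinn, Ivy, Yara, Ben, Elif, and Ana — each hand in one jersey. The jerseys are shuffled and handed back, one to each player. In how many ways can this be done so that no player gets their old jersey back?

Let Aᵢ be the assignments in which player i gets their old jersey. We want the size of the complement of A₁∪…∪A_8.
By inclusion–exclusion this is Σ_{j=0}^{8} (−1)^j C(8,j)·(8−j)!.
Computing: 40320 − 40320 + 20160 − 6720 + 1680 − 336 + 56 − 8 + 1 = 14833.

14833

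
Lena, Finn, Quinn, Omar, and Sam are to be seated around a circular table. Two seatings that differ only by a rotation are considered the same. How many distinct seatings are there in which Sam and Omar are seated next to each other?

12

Glue Sam and Omar into a block (2 internal orders). Seating 4 units around a circle gives (3)! arrangements.
So 2 × (3)! = 2 × 6 = 12.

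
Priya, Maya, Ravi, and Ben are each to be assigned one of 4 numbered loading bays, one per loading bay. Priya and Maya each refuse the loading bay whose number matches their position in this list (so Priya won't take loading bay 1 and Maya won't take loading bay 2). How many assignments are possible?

14

Let Aᵢ (for i ∈ {1, 2}) be the placements that put person i in their forbidden loading bay. Any j of these fix j positions, leaving (4−j)! ways to fill the rest, and there are C(2,j) ways to pick which j.
By inclusion–exclusion, the number of valid placements is Σ_{j=0}^{2} (−1)^j C(2,j)·(4−j)!.
Computing: 24 − 12 + 2 = 14.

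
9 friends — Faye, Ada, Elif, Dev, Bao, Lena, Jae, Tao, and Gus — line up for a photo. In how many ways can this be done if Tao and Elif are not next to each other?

282240

Of the 9! = 362880 arrangements, those with Tao and Elif adjacent number 2 × 8! = 80640 (treat the pair as a block with 2 internal orders).
Complementary counting: 362880 − 80640 = 282240.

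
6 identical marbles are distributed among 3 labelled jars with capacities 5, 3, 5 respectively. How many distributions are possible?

By stars and bars, unrestricted non-negative solutions to x_1+…+x_3 = 6 number C(6+2,2) = 28.
Subtract solutions that violate a single cap (substitute x_i' = x_i − (cap_i+1)): x_1 ≥ 6 gives C(2,2) = 1; x_2 ≥ 4 gives C(4,2) = 6; x_3 ≥ 6 gives C(2,2) = 1. Together 8.
No two caps can be exceeded simultaneously, so the pair terms are all 0.
By inclusion–exclusion the count is 28 − 8 + 0 = 20.

20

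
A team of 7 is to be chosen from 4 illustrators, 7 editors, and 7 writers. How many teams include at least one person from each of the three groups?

Unrestricted: C(18,7) = 31824 ways to pick any 7 of the 18.
Selections missing a whole group: no illustrators → C(14,7) = 3432; no editors → C(11,7) = 330; no writers → C(11,7) = 330.
Add back selections omitting two groups (i.e. drawn from a single group): C(4,7) + C(7,7) + C(7,7) = 2.
By inclusion–exclusion: 31824 − 4092 + 2 = 27734.

27734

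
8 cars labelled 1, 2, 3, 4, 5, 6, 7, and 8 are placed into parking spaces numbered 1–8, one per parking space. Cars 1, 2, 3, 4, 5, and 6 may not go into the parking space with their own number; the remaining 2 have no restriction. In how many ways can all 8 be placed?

18806

Let Aᵢ (for 1 ≤ i ≤ 6) be the placements that put car i in its forbidden parking space. Any j of these fix j positions, leaving (8−j)! ways to fill the rest, and there are C(6,j) ways to pick which j.
By inclusion–exclusion, the number of valid placements is Σ_{j=0}^{6} (−1)^j C(6,j)·(8−j)!.
Computing: 40320 − 30240 + 10800 − 2400 + 360 − 36 + 2 = 18806.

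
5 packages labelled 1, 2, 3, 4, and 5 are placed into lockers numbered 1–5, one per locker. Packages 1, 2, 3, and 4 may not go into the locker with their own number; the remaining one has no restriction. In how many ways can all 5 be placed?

Let Aᵢ (for 1 ≤ i ≤ 4) be the placements that put package i in its forbidden locker. Any j of these fix j positions, leaving (5−j)! ways to fill the rest, and there are C(4,j) ways to pick which j.
By inclusion–exclusion, the number of valid placements is Σ_{j=0}^{4} (−1)^j C(4,j)·(5−j)!.
Computing: 120 − 96 + 36 − 8 + 1 = 53.

53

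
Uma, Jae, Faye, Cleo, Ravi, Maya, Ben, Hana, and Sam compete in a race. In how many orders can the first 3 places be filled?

There are 9 choices for 1st place, 8 for 2nd, and 7 for 3rd.
That gives 9 × 8 × 7 = 504.

504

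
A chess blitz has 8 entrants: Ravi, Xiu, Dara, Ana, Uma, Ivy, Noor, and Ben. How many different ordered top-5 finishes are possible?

There are 8 choices for 1st place, 7 for 2nd, and so on down to 4 for position 5.
That gives 8 × 7 × 6 × 5 × 4 = 6720.

6720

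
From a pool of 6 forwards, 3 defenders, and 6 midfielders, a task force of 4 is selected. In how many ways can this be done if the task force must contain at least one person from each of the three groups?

648

Total 4-person selections from all 15: C(15,4) = 1365.
Selections missing a whole group: no forwards → C(9,4) = 126; no defenders → C(12,4) = 495; no midfielders → C(9,4) = 126.
Add back selections omitting two groups (i.e. drawn from a single group): C(6,4) + C(3,4) + C(6,4) = 30.
By inclusion–exclusion: 1365 − 747 + 30 = 648.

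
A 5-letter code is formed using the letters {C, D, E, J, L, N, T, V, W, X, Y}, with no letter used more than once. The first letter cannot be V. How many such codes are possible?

The first letter has 11−1 = 10 choices (anything except V).
The remaining 4 letters are filled from the other 10 symbols without repetition: 10 × 9 × 8 × 7 = 5040.
Total: 10 × 5040 = 50400.

50400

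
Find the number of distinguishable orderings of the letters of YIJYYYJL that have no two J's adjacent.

Total arrangements of YIJYYYJL: 8!/(4!·2!) = 840.
If the two J's are adjacent, glue them into one block, leaving 7 items to arrange: (7)!/(4!) = 210 ways.
Subtracting, 840 − 210 = 630 arrangements keep the J's apart.

630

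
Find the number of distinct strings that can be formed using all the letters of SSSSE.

SSSSE has 5 letters with S appearing 4 times.
The number of distinct arrangements is 5!/(4!) = 120/24 = 5.

5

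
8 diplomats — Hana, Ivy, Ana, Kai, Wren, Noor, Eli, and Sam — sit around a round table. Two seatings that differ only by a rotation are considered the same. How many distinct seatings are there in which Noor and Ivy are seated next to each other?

Treat {Noor, Ivy} as one unit (2 internal orders) and seat the resulting 7 units around the table: (6)! circular arrangements.
So 2 × (6)! = 2 × 720 = 1440.

1440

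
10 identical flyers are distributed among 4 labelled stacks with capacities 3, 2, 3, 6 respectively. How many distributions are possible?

29

By stars and bars, unrestricted non-negative solutions to x_1+…+x_4 = 10 number C(10+3,3) = 286.
Subtract solutions that violate a single cap (substitute x_i' = x_i − (cap_i+1)): x_1 ≥ 4 gives C(9,3) = 84; x_2 ≥ 3 gives C(10,3) = 120; x_3 ≥ 4 gives C(9,3) = 84; x_4 ≥ 7 gives C(6,3) = 20. Together 308.
Add back pairs where two caps are both exceeded: 20 + 10 + 0 + 20 + 1 + 0 = 51.
By inclusion–exclusion the count is 286 − 308 + 51 = 29.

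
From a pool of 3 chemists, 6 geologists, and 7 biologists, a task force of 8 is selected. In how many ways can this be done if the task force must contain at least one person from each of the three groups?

Total 8-person selections from all 16: C(16,8) = 12870.
Subtract selections that omit an entire group: no chemists → C(13,8) = 1287; no geologists → C(10,8) = 45; no biologists → C(9,8) = 9.
Add back selections omitting two groups (i.e. drawn from a single group): C(3,8) + C(6,8) + C(7,8) = 0.
By inclusion–exclusion: 12870 − 1341 + 0 = 11529.

11529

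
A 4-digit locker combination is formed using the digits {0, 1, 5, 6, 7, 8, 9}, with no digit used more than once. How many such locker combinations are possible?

840

Choose and order 4 of the 7 symbols: the first digit has 7 options, the next 6, then 5, 4.
7 × 6 × 5 × 4 = 840.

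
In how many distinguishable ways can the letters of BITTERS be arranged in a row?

2520

BITTERS has 7 letters with T appearing twice.
So there are 7! / (2!) = 2520 distinguishable arrangements.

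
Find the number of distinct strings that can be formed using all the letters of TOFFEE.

The 6 letters of TOFFEE have repeats: E appearing twice and F appearing twice.
Dividing 6! = 720 by 2!·2! = 4 for the repeated letters gives 180.

180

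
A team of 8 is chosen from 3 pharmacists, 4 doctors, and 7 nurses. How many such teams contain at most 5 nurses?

2849

Split by how many nurses are chosen (0 through 5).
Sum: C(7,0)·C(7,8) + C(7,1)·C(7,7) + C(7,2)·C(7,6) + C(7,3)·C(7,5) + C(7,4)·C(7,4) + C(7,5)·C(7,3) = 0 + 7 + 147 + 735 + 1225 + 735 = 2849.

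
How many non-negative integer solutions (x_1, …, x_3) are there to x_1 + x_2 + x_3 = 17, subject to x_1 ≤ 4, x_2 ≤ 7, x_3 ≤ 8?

Ignoring the caps, the number of non-negative solutions to x_1+…+x_3 = 17 is C(19,2) = 171.
Subtract solutions that violate a single cap (substitute x_i' = x_i − (cap_i+1)): x_1 ≥ 5 gives C(14,2) = 91; x_2 ≥ 8 gives C(11,2) = 55; x_3 ≥ 9 gives C(10,2) = 45. Together 191.
Add back pairs where two caps are both exceeded: 15 + 10 + 1 = 26.
By inclusion–exclusion the count is 171 − 191 + 26 = 6.

6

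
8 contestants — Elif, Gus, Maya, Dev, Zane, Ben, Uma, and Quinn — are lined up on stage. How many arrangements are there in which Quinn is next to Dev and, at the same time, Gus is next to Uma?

Treat {Quinn,Dev} as one block (2 orders) and {Gus,Uma} as another (2 orders).
That leaves 6 units to arrange: 2 × 2 × 6! = 4 × 720 = 2880.

2880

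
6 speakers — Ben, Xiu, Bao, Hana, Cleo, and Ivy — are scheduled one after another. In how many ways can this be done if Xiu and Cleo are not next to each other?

Of the 6! = 720 arrangements, those with Xiu and Cleo adjacent number 2 × 5! = 240 (treat the pair as a block with 2 internal orders).
Complementary counting: 720 − 240 = 480.

480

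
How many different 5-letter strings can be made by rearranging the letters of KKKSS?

10

The 5 letters of KKKSS have repeats: K appearing 3 times and S appearing twice.
So there are 5! / (3!·2!) = 10 distinguishable arrangements.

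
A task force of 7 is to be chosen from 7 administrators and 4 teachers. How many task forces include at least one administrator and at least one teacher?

With no constraint there are C(11,7) = 330 possible selections.
Selections missing a whole group: no administrators → C(4,7) = 0; no teachers → C(7,7) = 1.
Both groups omitted at once is impossible, so 330 − 1 = 329.

329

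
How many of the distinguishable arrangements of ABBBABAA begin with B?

With the first slot taken by B, it remains to arrange the other 7 letters (ABBABAA).
Those 7 letters have A appearing 4 times and B appearing 3 times, giving (7)!/(4!·3!) = 35.

35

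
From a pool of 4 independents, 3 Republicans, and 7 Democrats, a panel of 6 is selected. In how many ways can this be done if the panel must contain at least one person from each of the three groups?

2331

With no constraint there are C(14,6) = 3003 possible selections.
Subtract selections that omit an entire group: no independents → C(10,6) = 210; no Republicans → C(11,6) = 462; no Democrats → C(7,6) = 7.
Add back selections omitting two groups (i.e. drawn from a single group): C(4,6) + C(3,6) + C(7,6) = 7.
By inclusion–exclusion: 3003 − 679 + 7 = 2331.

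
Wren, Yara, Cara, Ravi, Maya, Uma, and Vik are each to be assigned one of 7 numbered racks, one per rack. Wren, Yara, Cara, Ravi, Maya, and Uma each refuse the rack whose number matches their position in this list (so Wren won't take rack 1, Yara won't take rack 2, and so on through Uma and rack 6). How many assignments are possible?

Let Aᵢ (for 1 ≤ i ≤ 6) be the placements that put person i in their forbidden rack. Any j of these fix j positions, leaving (7−j)! ways to fill the rest, and there are C(6,j) ways to pick which j.
By inclusion–exclusion, the number of valid placements is Σ_{j=0}^{6} (−1)^j C(6,j)·(7−j)!.
Computing: 5040 − 4320 + 1800 − 480 + 90 − 12 + 1 = 2119.

2119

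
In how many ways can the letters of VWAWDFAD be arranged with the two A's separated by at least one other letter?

Total arrangements of VWAWDFAD: 8!/(2!·2!·2!) = 5040.
If the two A's are adjacent, glue them into one block, leaving 7 items to arrange: (7)!/(2!·2!) = 1260 ways.
Subtracting, 5040 − 1260 = 3780 arrangements keep the A's apart.

3780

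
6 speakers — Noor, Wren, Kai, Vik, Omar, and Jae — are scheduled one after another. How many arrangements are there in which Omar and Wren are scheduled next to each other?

240

Treat {Omar, Wren} as a single unit. There are 5 units to order, and the pair itself can be ordered 2 ways.
That gives 2 × 5! = 2 × 120 = 240.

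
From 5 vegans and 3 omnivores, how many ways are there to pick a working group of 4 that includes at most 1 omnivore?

35

Split by how many omnivores are chosen (0 through 1).
Sum: C(3,0)·C(5,4) + C(3,1)·C(5,3) = 5 + 30 = 35.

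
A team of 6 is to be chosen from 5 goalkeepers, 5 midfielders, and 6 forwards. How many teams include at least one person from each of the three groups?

Total 6-person selections from all 16: C(16,6) = 8008.
Subtract selections that omit an entire group: no goalkeepers → C(11,6) = 462; no midfielders → C(11,6) = 462; no forwards → C(10,6) = 210.
Add back selections omitting two groups (i.e. drawn from a single group): C(5,6) + C(5,6) + C(6,6) = 1.
By inclusion–exclusion: 8008 − 1134 + 1 = 6875.

6875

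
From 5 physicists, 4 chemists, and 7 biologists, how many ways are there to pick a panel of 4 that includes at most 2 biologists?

Split by how many biologists are chosen (0 through 2).
Sum: C(7,0)·C(9,4) + C(7,1)·C(9,3) + C(7,2)·C(9,2) = 126 + 588 + 756 = 1470.

1470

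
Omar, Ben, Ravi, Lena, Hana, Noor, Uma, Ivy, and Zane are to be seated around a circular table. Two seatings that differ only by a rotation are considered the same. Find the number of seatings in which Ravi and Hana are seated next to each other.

Glue Ravi and Hana into a block (2 internal orders). Seating 8 units around a circle gives (7)! arrangements.
So 2 × (7)! = 2 × 5040 = 10080.

10080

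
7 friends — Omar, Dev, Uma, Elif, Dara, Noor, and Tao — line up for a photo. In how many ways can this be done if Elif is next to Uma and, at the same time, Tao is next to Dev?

480

Treat {Elif,Uma} as one block (2 orders) and {Tao,Dev} as another (2 orders).
That leaves 5 units to arrange: 2 × 2 × 5! = 4 × 120 = 480.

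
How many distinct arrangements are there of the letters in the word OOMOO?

Letter multiplicities in OOMOO: M×1, O×4.
Dividing 5! = 120 by 4! = 24 for the repeated letters gives 5.

5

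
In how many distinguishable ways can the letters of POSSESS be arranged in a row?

The 7 letters of POSSESS have repeats: S appearing 4 times.
Dividing 7! = 5040 by 4! = 24 for the repeated letters gives 210.

210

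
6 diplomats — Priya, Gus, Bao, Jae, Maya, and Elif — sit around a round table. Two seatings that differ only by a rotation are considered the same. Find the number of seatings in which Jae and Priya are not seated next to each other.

Without the restriction there are (5)! = 120 seatings.
Those with Jae next to Priya: fuse the pair into one unit and seat 5 units around a circle — 2·(4)! = 48.
Subtracting, 120 − 48 = 72.

72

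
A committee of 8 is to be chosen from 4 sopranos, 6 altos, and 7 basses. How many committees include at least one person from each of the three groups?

22813

With no constraint there are C(17,8) = 24310 possible selections.
Selections missing a whole group: no sopranos → C(13,8) = 1287; no altos → C(11,8) = 165; no basses → C(10,8) = 45.
Add back selections omitting two groups (i.e. drawn from a single group): C(4,8) + C(6,8) + C(7,8) = 0.
By inclusion–exclusion: 24310 − 1497 + 0 = 22813.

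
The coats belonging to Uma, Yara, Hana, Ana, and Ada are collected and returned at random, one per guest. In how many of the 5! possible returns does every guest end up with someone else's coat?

44

Let Aᵢ be the assignments in which guest i gets their own coat. We want the size of the complement of A₁∪…∪A_5.
By inclusion–exclusion this is Σ_{j=0}^{5} (−1)^j C(5,j)·(5−j)!.
Computing: 120 − 120 + 60 − 20 + 5 − 1 = 44.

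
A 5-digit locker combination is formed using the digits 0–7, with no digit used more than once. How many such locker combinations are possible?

Choose and order 5 of the 8 symbols: the first digit has 8 options, the next 7, and so on down to 4.
That product is 8 × 7 × 6 × 5 × 4 = 6720.

6720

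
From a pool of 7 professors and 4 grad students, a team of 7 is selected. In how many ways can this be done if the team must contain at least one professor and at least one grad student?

Total 7-person selections from all 11: C(11,7) = 330.
Selections missing a whole group: no professors → C(4,7) = 0; no grad students → C(7,7) = 1.
Both groups omitted at once is impossible, so 330 − 1 = 329.

329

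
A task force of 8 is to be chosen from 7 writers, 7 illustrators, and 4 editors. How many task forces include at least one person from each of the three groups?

40425

Total 8-person selections from all 18: C(18,8) = 43758.
Subtract selections that omit an entire group: no writers → C(11,8) = 165; no illustrators → C(11,8) = 165; no editors → C(14,8) = 3003.
Add back selections omitting two groups (i.e. drawn from a single group): C(7,8) + C(7,8) + C(4,8) = 0.
By inclusion–exclusion: 43758 − 3333 + 0 = 40425.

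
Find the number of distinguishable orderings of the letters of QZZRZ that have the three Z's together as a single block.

Treat the 3 copies of Z as a single block. The multiset to arrange is then {ZZZ, Q, R}, 3 items in all.
All 3 items are distinct, so there are (3)! = 6 arrangements.

6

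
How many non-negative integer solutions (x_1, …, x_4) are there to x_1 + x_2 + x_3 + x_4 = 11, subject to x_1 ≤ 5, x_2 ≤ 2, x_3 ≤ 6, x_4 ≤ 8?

Ignoring the caps, the number of non-negative solutions to x_1+…+x_4 = 11 is C(14,3) = 364.
Subtract solutions that violate a single cap (substitute x_i' = x_i − (cap_i+1)): x_1 ≥ 6 gives C(8,3) = 56; x_2 ≥ 3 gives C(11,3) = 165; x_3 ≥ 7 gives C(7,3) = 35; x_4 ≥ 9 gives C(5,3) = 10. Together 266.
Add back pairs where two caps are both exceeded: 10 + 0 + 0 + 4 + 0 + 0 = 14.
By inclusion–exclusion the count is 364 − 266 + 14 = 112.

112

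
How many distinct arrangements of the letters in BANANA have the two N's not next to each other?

40

Total arrangements of BANANA: 6!/(3!·2!) = 60.
Arrangements with the N's together: treat NN as one letter, giving (5)!/(3!) = 20.
Hence 60 − 20 = 40.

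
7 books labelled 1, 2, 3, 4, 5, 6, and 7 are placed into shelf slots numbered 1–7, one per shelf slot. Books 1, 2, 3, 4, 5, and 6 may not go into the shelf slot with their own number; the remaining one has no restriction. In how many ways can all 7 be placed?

2119

Let Aᵢ (for 1 ≤ i ≤ 6) be the placements that put book i in its forbidden shelf slot. Any j of these fix j positions, leaving (7−j)! ways to fill the rest, and there are C(6,j) ways to pick which j.
By inclusion–exclusion, the number of valid placements is Σ_{j=0}^{6} (−1)^j C(6,j)·(7−j)!.
Computing: 5040 − 4320 + 1800 − 480 + 90 − 12 + 1 = 2119.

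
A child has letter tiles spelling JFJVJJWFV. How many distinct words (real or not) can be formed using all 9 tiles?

3780

The 9 letters of JFJVJJWFV have repeats: F appearing twice, J appearing 4 times, and V appearing twice.
Dividing 9! = 362880 by 4!·2!·2! = 96 for the repeated letters gives 3780.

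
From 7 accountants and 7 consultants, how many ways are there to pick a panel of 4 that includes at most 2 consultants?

Split by how many consultants are chosen (0 through 2).
Sum: C(7,0)·C(7,4) + C(7,1)·C(7,3) + C(7,2)·C(7,2) = 35 + 245 + 441 = 721.

721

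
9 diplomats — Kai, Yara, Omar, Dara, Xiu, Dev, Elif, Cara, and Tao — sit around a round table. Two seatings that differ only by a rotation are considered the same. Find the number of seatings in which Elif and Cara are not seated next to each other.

Without the restriction there are (8)! = 40320 seatings.
Those with Elif next to Cara: fuse the pair into one unit and seat 8 units around a circle — 2·(7)! = 10080.
Subtracting, 40320 − 10080 = 30240.

30240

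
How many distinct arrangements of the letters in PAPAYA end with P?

With the last slot taken by P, it remains to arrange the other 5 letters (APAYA).
Those 5 letters have A appearing 3 times, giving (5)!/(3!) = 20.

20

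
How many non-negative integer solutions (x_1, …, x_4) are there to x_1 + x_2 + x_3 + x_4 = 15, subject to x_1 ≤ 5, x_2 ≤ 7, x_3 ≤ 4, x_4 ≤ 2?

19

Ignoring the caps, the number of non-negative solutions to x_1+…+x_4 = 15 is C(18,3) = 816.
Subtract solutions that violate a single cap (substitute x_i' = x_i − (cap_i+1)): x_1 ≥ 6 gives C(12,3) = 220; x_2 ≥ 8 gives C(10,3) = 120; x_3 ≥ 5 gives C(13,3) = 286; x_4 ≥ 3 gives C(15,3) = 455. Together 1081.
Add back pairs where two caps are both exceeded: 4 + 35 + 84 + 10 + 35 + 120 = 288.
Subtract triples: 0 + 0 + 4 + 0 = 4.
By inclusion–exclusion the count is 816 − 1081 + 288 − 4 = 19.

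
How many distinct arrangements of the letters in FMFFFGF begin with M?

6

Fix M in the first position and arrange the remaining 6 letters.
Those 6 letters have F appearing 5 times, giving (6)!/(5!) = 6.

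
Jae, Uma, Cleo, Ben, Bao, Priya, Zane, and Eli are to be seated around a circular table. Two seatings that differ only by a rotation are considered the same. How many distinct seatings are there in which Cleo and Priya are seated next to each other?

1440

Glue Cleo and Priya into a block (2 internal orders). Seating 7 units around a circle gives (6)! arrangements.
So 2 × (6)! = 2 × 720 = 1440.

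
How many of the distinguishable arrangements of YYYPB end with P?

With the last slot taken by P, it remains to arrange the other 4 letters (YYYB).
Those 4 letters have Y appearing 3 times, giving (4)!/(3!) = 4.

4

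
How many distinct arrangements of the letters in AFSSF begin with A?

6

Fix A in the first position and arrange the remaining 4 letters.
Those 4 letters have F appearing twice and S appearing twice, giving (4)!/(2!·2!) = 6.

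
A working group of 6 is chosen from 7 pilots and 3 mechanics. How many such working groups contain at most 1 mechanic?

Split by how many mechanics are chosen (0 through 1).
Sum: C(3,0)·C(7,6) + C(3,1)·C(7,5) = 7 + 63 = 70.

70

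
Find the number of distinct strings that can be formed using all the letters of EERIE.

20

The 5 letters of EERIE have repeats: E appearing 3 times.
Dividing 5! = 120 by 3! = 6 for the repeated letters gives 20.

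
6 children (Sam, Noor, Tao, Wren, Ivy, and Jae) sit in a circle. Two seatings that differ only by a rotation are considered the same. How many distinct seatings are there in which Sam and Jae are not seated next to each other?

Without the restriction there are (5)! = 120 seatings.
Those with Sam next to Jae: fuse the pair into one unit and seat 5 units around a circle — 2·(4)! = 48.
Subtracting, 120 − 48 = 72.

72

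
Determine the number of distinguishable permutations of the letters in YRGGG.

20

Letter multiplicities in YRGGG: G×3, R×1, Y×1.
Dividing 5! = 120 by 3! = 6 for the repeated letters gives 20.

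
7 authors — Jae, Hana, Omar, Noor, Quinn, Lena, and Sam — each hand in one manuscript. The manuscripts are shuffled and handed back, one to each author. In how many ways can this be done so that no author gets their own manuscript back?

1854

This is the derangement count D_7: permutations of 7 items with no fixed point.
By inclusion–exclusion this is Σ_{j=0}^{7} (−1)^j C(7,j)·(7−j)!.
Computing: 5040 − 5040 + 2520 − 840 + 210 − 42 + 7 − 1 = 1854.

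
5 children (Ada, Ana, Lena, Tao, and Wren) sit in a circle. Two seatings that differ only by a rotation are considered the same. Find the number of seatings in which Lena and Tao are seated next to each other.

12

Treat {Lena, Tao} as one unit (2 internal orders) and seat the resulting 4 units around the table: (3)! circular arrangements.
So 2 × (3)! = 2 × 6 = 12.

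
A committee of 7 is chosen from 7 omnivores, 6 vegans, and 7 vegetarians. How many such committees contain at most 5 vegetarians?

77428

Split by how many vegetarians are chosen (0 through 5).
Sum: C(7,0)·C(13,7) + C(7,1)·C(13,6) + C(7,2)·C(13,5) + C(7,3)·C(13,4) + C(7,4)·C(13,3) + C(7,5)·C(13,2) = 1716 + 12012 + 27027 + 25025 + 10010 + 1638 = 77428.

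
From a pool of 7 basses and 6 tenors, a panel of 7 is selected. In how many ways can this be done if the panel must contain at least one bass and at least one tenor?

1715

Total 7-person selections from all 13: C(13,7) = 1716.
Selections missing a whole group: no basses → C(6,7) = 0; no tenors → C(7,7) = 1.
Both groups omitted at once is impossible, so 1716 − 1 = 1715.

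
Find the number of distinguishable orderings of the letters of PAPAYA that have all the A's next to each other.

Treat the 3 copies of A as a single block. The multiset to arrange is then {AAA, P, P, Y}, 4 items in all.
That gives (4)!/(2!) = 12 arrangements.

12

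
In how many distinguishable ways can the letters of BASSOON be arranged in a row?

1260

BASSOON has 7 letters with O appearing twice and S appearing twice.
The number of distinct arrangements is 7!/(2!·2!) = 5040/4 = 1260.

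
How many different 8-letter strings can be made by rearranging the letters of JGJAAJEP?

3360

The 8 letters of JGJAAJEP have repeats: A appearing twice and J appearing 3 times.
The number of distinct arrangements is 8!/(3!·2!) = 40320/12 = 3360.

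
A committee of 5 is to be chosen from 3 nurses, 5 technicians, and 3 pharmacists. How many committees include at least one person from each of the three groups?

With no constraint there are C(11,5) = 462 possible selections.
Selections missing a whole group: no nurses → C(8,5) = 56; no technicians → C(6,5) = 6; no pharmacists → C(8,5) = 56.
Add back selections omitting two groups (i.e. drawn from a single group): C(3,5) + C(5,5) + C(3,5) = 1.
By inclusion–exclusion: 462 − 118 + 1 = 345.

345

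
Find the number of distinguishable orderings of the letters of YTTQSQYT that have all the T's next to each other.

Treat the 3 copies of T as a single block. The multiset to arrange is then {TTT, Q, Q, S, Y, Y}, 6 items in all.
That gives (6)!/(2!·2!) = 180 arrangements.

180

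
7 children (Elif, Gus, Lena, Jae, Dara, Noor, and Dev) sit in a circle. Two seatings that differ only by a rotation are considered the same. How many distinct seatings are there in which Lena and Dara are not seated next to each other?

Without the restriction there are (6)! = 720 seatings.
Those with Lena next to Dara: fuse the pair into one unit and seat 6 units around a circle — 2·(5)! = 240.
Subtracting, 720 − 240 = 480.

480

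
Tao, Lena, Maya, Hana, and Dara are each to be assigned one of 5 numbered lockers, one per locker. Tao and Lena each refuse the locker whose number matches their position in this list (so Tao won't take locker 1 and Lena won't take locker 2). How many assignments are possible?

78

Let Aᵢ (for i ∈ {1, 2}) be the placements that put person i in their forbidden locker. Any j of these fix j positions, leaving (5−j)! ways to fill the rest, and there are C(2,j) ways to pick which j.
By inclusion–exclusion, the number of valid placements is Σ_{j=0}^{2} (−1)^j C(2,j)·(5−j)!.
Computing: 120 − 48 + 6 = 78.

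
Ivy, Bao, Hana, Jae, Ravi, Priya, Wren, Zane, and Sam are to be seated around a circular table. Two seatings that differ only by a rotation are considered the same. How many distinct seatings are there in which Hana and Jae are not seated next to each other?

All circular seatings of 9 people number (8)! = 40320.
Seatings with Hana beside Jae: treat them as a block with 2 internal orders, giving 2 × (7)! = 10080.
Subtracting, 40320 − 10080 = 30240.

30240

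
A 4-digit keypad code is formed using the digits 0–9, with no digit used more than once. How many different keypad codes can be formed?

This is a permutation of 4 out of 10: P(10,4) = 10!/6!.
That product is 10 × 9 × 8 × 7 = 5040.

5040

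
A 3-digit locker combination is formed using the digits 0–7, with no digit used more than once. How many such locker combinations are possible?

336

This is a permutation of 3 out of 8: P(8,3) = 8!/5!.
That product is 8 × 7 × 6 = 336.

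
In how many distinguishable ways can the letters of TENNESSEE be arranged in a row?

3780

Letter multiplicities in TENNESSEE: E×4, N×2, S×2, T×1.
The number of distinct arrangements is 9!/(4!·2!·2!) = 362880/96 = 3780.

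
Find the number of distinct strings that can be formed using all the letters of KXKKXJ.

KXKKXJ has 6 letters with K appearing 3 times and X appearing twice.
Dividing 6! = 720 by 3!·2! = 12 for the repeated letters gives 60.

60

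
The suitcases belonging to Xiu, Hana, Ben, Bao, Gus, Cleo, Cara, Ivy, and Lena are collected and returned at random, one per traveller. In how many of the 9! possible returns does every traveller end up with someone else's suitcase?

Count assignments avoiding every fixed point. For any j of the 9 travellers fixed to their own suitcase, the other 9−j can be arranged in (9−j)! ways.
By inclusion–exclusion this is Σ_{j=0}^{9} (−1)^j C(9,j)·(9−j)!.
Computing: 362880 − 362880 + 181440 − 60480 + 15120 − 3024 + 504 − 72 + 9 − 1 = 133496.

133496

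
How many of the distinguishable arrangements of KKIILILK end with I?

210

With the last slot taken by I, it remains to arrange the other 7 letters (KKILILK).
Those 7 letters have I appearing twice, K appearing 3 times, and L appearing twice, giving (7)!/(3!·2!·2!) = 210.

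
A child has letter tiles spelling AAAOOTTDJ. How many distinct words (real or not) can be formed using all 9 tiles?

15120

AAAOOTTDJ has 9 letters with A appearing 3 times, O appearing twice, and T appearing twice.
Dividing 9! = 362880 by 3!·2!·2! = 24 for the repeated letters gives 15120.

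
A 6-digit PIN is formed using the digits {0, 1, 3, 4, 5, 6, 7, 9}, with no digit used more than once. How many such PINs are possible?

20160

This is a permutation of 6 out of 8: P(8,6) = 8!/2!.
8 × 7 × 6 × 5 × 4 × 3 = 20160.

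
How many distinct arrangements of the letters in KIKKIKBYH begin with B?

840

Fix B in the first position and arrange the remaining 8 letters.
Those 8 letters have I appearing twice and K appearing 4 times, giving (8)!/(4!·2!) = 840.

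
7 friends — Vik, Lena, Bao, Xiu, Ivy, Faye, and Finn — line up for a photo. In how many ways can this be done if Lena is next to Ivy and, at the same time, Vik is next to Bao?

480

Treat {Lena,Ivy} as one block (2 orders) and {Vik,Bao} as another (2 orders).
That leaves 5 units to arrange: 2 × 2 × 5! = 4 × 120 = 480.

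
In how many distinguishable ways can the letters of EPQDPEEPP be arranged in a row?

2520

The 9 letters of EPQDPEEPP have repeats: E appearing 3 times and P appearing 4 times.
So there are 9! / (4!·3!) = 2520 distinguishable arrangements.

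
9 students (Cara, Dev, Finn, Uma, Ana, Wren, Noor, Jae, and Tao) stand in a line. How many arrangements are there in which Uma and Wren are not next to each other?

282240

There are 9! = 362880 arrangements in all. If Uma and Wren are adjacent, merging them into one block gives 2·(8)! = 80640 arrangements.
So 362880 − 80640 = 282240 arrangements keep them apart.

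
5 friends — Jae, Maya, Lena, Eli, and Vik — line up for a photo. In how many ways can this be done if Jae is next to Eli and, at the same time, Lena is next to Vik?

24

Treat {Jae,Eli} as one block (2 orders) and {Lena,Vik} as another (2 orders).
That leaves 3 units to arrange: 2 × 2 × 3! = 4 × 6 = 24.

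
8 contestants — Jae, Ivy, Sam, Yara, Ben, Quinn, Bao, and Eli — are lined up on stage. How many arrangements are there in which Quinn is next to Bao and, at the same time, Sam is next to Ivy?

Treat {Quinn,Bao} as one block (2 orders) and {Sam,Ivy} as another (2 orders).
That leaves 6 units to arrange: 2 × 2 × 6! = 4 × 720 = 2880.

2880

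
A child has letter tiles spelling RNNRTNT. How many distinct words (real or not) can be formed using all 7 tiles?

210

Letter multiplicities in RNNRTNT: N×3, R×2, T×2.
The number of distinct arrangements is 7!/(3!·2!·2!) = 5040/24 = 210.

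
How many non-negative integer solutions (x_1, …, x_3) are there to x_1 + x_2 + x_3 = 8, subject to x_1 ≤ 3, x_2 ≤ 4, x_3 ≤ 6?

Ignoring the caps, the number of non-negative solutions to x_1+…+x_3 = 8 is C(10,2) = 45.
Subtract solutions that violate a single cap (substitute x_i' = x_i − (cap_i+1)): x_1 ≥ 4 gives C(6,2) = 15; x_2 ≥ 5 gives C(5,2) = 10; x_3 ≥ 7 gives C(3,2) = 3. Together 28.
No two caps can be exceeded simultaneously, so the pair terms are all 0.
By inclusion–exclusion the count is 45 − 28 + 0 = 17.

17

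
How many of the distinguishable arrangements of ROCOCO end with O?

30

Fix O in the last position and arrange the remaining 5 letters.
Those 5 letters have C appearing twice and O appearing twice, giving (5)!/(2!·2!) = 30.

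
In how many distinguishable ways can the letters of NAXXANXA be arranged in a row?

560

The 8 letters of NAXXANXA have repeats: A appearing 3 times, N appearing twice, and X appearing 3 times.
Dividing 8! = 40320 by 3!·3!·2! = 72 for the repeated letters gives 560.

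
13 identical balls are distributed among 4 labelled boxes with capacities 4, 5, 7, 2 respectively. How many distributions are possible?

Without the upper bounds there are C(16,3) = 560 ways to split 13 among 4 boxes.
Subtract solutions that violate a single cap (substitute x_i' = x_i − (cap_i+1)): x_1 ≥ 5 gives C(11,3) = 165; x_2 ≥ 6 gives C(10,3) = 120; x_3 ≥ 8 gives C(8,3) = 56; x_4 ≥ 3 gives C(13,3) = 286. Together 627.
Add back pairs where two caps are both exceeded: 10 + 1 + 56 + 0 + 35 + 10 = 112.
By inclusion–exclusion the count is 560 − 627 + 112 = 45.

45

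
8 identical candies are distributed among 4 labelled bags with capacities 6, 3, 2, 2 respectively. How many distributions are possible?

By stars and bars, unrestricted non-negative solutions to x_1+…+x_4 = 8 number C(8+3,3) = 165.
Subtract solutions that violate a single cap (substitute x_i' = x_i − (cap_i+1)): x_1 ≥ 7 gives C(4,3) = 4; x_2 ≥ 4 gives C(7,3) = 35; x_3 ≥ 3 gives C(8,3) = 56; x_4 ≥ 3 gives C(8,3) = 56. Together 151.
Add back pairs where two caps are both exceeded: 0 + 0 + 0 + 4 + 4 + 10 = 18.
By inclusion–exclusion the count is 165 − 151 + 18 = 32.

32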